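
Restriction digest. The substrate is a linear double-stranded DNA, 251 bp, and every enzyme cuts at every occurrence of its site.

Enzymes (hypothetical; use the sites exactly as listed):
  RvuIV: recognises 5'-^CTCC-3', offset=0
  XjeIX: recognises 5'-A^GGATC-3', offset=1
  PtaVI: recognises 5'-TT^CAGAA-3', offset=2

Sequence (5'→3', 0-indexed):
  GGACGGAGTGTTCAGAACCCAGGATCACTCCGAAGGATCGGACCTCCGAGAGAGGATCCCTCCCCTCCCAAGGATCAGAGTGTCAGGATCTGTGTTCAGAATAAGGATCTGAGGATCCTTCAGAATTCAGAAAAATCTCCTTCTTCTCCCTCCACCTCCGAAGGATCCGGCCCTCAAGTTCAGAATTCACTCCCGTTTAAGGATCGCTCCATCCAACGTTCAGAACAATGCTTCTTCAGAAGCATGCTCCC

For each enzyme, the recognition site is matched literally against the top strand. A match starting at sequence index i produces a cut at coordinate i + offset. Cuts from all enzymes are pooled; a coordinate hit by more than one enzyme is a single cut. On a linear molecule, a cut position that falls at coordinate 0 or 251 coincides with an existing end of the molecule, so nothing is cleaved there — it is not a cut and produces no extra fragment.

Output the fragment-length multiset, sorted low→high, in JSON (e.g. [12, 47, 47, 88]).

Site scan:
  RvuIV CTCC/0: at [27, 43, 59, 64, 136, 145, 149, 155, 189, 206, 246] ⇒ [27, 43, 59, 64, 136, 145, 149, 155, 189, 206, 246]
  XjeIX AGGATC/1: at [20, 33, 52, 70, 84, 103, 111, 161, 199] ⇒ [21, 34, 53, 71, 85, 104, 112, 162, 200]
  PtaVI TTCAGAA/2: at [10, 94, 118, 125, 178, 218, 234] ⇒ [12, 96, 120, 127, 180, 220, 236]

Pooled cuts: [12, 21, 27, 34, 43, 53, 59, 64, 71, 85, 96, 104, 112, 120, 127, 136, 145, 149, 155, 162, 180, 189, 200, 206, 220, 236, 246]

Fragments:
  [0,12): 12 bp
  [12,21): 9 bp
  [21,27): 6 bp
  [27,34): 7 bp
  [34,43): 9 bp
  [43,53): 10 bp
  [53,59): 6 bp
  [59,64): 5 bp
  [64,71): 7 bp
  [71,85): 14 bp
  [85,96): 11 bp
  [96,104): 8 bp
  [104,112): 8 bp
  [112,120): 8 bp
  [120,127): 7 bp
  [127,136): 9 bp
  [136,145): 9 bp
  [145,149): 4 bp
  [149,155): 6 bp
  [155,162): 7 bp
  [162,180): 18 bp
  [180,189): 9 bp
  [189,200): 11 bp
  [200,206): 6 bp
  [206,220): 14 bp
  [220,236): 16 bp
  [236,246): 10 bp
  [246,251): 5 bp

[4,5,5,6,6,6,6,7,7,7,7,8,8,8,9,9,9,9,9,10,10,11,11,12,14,14,16,18]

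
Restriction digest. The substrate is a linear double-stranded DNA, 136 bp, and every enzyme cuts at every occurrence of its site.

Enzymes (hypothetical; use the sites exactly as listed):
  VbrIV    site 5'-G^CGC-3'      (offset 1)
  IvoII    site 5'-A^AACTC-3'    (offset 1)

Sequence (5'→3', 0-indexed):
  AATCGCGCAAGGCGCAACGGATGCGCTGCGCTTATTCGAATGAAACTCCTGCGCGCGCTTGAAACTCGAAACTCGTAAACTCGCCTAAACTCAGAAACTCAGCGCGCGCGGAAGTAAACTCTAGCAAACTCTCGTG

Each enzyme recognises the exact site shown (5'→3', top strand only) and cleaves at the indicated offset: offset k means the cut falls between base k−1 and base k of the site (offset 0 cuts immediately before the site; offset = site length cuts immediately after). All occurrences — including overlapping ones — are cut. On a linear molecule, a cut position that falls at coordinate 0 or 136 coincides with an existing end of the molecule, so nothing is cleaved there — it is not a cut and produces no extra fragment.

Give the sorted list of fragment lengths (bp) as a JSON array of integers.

[2,2,2,2,5,5,7,7,7,7,8,8,8,10,10,10,10,11,15]

Scan for sites:
  VbrIV GCGC/1: at [4, 11, 22, 27, 50, 52, 54, 101, 103, 105] ⇒ [5, 12, 23, 28, 51, 53, 55, 102, 104, 106]
  IvoII AAACTC/1: at [42, 61, 68, 76, 86, 94, 115, 125] ⇒ [43, 62, 69, 77, 87, 95, 116, 126]

All cut coordinates (distinct, sorted): [5, 12, 23, 28, 43, 51, 53, 55, 62, 69, 77, 87, 95, 102, 104, 106, 116, 126]

Fragment lengths:
  [0,5): 5 bp
  [5,12): 7 bp
  [12,23): 11 bp
  [23,28): 5 bp
  [28,43): 15 bp
  [43,51): 8 bp
  [51,53): 2 bp
  [53,55): 2 bp
  [55,62): 7 bp
  [62,69): 7 bp
  [69,77): 8 bp
  [77,87): 10 bp
  [87,95): 8 bp
  [95,102): 7 bp
  [102,104): 2 bp
  [104,106): 2 bp
  [106,116): 10 bp
  [116,126): 10 bp
  [126,136): 10 bp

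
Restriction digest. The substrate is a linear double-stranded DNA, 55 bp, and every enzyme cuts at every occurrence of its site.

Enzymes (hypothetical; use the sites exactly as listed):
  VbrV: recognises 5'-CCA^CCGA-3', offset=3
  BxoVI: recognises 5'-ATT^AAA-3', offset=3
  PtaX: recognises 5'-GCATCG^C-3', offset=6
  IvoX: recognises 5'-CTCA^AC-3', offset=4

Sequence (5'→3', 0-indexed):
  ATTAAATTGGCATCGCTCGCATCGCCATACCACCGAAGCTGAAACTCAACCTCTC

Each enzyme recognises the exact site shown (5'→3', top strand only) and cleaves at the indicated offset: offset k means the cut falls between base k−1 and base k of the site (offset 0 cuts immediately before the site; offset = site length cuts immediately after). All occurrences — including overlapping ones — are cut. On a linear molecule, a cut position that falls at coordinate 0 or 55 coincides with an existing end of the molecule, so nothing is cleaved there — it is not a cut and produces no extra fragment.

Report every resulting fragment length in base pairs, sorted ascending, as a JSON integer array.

[3,7,8,9,12,16]

Per-enzyme occurrences:
  VbrV CCACCGA/3: at [29] ⇒ [32]
  BxoVI ATTAAA/3: at [0] ⇒ [3]
  PtaX GCATCGC/6: at [9, 18] ⇒ [15, 24]
  IvoX CTCAAC/4: at [44] ⇒ [48]

Pooled cuts: [3, 15, 24, 32, 48]

Fragment lengths:
  [0,3): 3 bp
  [3,15): 12 bp
  [15,24): 9 bp
  [24,32): 8 bp
  [32,48): 16 bp
  [48,55): 7 bp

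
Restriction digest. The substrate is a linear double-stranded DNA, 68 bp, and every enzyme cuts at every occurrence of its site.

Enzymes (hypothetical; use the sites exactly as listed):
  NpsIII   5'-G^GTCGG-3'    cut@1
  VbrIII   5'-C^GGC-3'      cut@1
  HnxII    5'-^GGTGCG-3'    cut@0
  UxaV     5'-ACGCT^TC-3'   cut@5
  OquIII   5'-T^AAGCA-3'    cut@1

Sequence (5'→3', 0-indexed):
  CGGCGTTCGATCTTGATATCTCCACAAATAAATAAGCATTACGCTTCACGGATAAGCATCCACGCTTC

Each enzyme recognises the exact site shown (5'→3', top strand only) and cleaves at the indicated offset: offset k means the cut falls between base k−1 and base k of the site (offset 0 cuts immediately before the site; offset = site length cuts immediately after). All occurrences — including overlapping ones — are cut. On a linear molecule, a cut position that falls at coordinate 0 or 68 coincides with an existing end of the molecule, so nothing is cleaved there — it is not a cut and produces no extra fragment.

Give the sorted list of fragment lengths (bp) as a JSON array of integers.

Site scan:
  NpsIII (GGTCGG, off=1): no sites
  VbrIII CGGC/1: at [0] ⇒ [1]
  HnxII (GGTGCG, off=0): no sites
  UxaV ACGCTTC/5: at [40, 61] ⇒ [45, 66]
  OquIII TAAGCA/1: at [32, 52] ⇒ [33, 53]

All cut coordinates (distinct, sorted): [1, 33, 45, 53, 66]

Fragments:
  [0,1): 1 bp
  [1,33): 32 bp
  [33,45): 12 bp
  [45,53): 8 bp
  [53,66): 13 bp
  [66,68): 2 bp

[1,2,8,12,13,32]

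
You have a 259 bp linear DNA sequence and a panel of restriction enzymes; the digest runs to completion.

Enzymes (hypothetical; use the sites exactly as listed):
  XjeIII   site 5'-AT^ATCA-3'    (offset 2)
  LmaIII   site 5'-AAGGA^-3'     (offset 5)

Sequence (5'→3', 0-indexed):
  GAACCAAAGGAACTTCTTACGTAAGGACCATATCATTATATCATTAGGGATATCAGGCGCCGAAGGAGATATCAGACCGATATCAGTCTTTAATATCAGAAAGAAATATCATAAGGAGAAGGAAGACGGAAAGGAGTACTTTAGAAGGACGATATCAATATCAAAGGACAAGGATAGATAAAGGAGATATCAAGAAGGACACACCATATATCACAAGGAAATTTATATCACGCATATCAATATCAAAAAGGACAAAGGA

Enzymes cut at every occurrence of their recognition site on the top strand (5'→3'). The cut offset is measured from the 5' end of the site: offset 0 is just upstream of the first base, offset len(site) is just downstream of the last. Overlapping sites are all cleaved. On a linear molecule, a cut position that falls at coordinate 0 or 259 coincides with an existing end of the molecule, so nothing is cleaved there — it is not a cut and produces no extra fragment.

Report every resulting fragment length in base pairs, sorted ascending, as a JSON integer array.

Site scan:
  XjeIII (ATATCA, off=2): starts [29, 37, 49, 68, 79, 92, 105, 151, 157, 186, 207, 224, 233, 239] → cuts [31, 39, 51, 70, 81, 94, 107, 153, 159, 188, 209, 226, 235, 241]
  LmaIII (AAGGA, off=5): starts [6, 22, 62, 112, 118, 130, 144, 163, 169, 180, 194, 214, 247, 254] → cuts [11, 27, 67, 117, 123, 135, 149, 168, 174, 185, 199, 219, 252] (position 259 is a terminus of the linear molecule — no cut)

All cut coordinates (distinct, sorted): [11, 27, 31, 39, 51, 67, 70, 81, 94, 107, 117, 123, 135, 149, 153, 159, 168, 174, 185, 188, 199, 209, 219, 226, 235, 241, 252]

Fragment lengths:
  [0,11): 11 bp
  [11,27): 16 bp
  [27,31): 4 bp
  [31,39): 8 bp
  [39,51): 12 bp
  [51,67): 16 bp
  [67,70): 3 bp
  [70,81): 11 bp
  [81,94): 13 bp
  [94,107): 13 bp
  [107,117): 10 bp
  [117,123): 6 bp
  [123,135): 12 bp
  [135,149): 14 bp
  [149,153): 4 bp
  [153,159): 6 bp
  [159,168): 9 bp
  [168,174): 6 bp
  [174,185): 11 bp
  [185,188): 3 bp
  [188,199): 11 bp
  [199,209): 10 bp
  [209,219): 10 bp
  [219,226): 7 bp
  [226,235): 9 bp
  [235,241): 6 bp
  [241,252): 11 bp
  [252,259): 7 bp

[3,3,4,4,6,6,6,6,7,7,8,9,9,10,10,10,11,11,11,11,11,12,12,13,13,14,16,16]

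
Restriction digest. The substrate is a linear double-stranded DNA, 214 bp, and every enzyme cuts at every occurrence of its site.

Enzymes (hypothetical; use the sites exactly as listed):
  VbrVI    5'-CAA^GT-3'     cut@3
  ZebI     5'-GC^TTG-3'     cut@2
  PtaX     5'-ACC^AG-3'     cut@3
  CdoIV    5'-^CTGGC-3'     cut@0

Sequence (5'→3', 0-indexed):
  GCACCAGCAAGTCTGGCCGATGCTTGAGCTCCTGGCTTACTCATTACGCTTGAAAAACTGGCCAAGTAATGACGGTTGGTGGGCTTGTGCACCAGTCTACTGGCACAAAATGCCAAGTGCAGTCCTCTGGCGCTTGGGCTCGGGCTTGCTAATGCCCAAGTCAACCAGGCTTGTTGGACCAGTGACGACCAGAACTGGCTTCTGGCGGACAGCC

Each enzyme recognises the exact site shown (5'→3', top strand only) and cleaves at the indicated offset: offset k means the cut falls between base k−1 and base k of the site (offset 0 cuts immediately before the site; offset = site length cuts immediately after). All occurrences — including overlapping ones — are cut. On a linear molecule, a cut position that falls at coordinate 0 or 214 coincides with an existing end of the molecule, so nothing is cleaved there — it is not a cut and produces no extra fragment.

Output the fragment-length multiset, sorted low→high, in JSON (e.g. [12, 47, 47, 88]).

Site scan:
  VbrVI CAAGT/3: at [7, 62, 113, 156] ⇒ [10, 65, 116, 159]
  ZebI GCTTG/2: at [21, 47, 82, 131, 143, 168] ⇒ [23, 49, 84, 133, 145, 170]
  PtaX ACCAG/3: at [2, 90, 163, 177, 187] ⇒ [5, 93, 166, 180, 190]
  CdoIV CTGGC/0: at [12, 31, 57, 99, 126, 194, 201] ⇒ [12, 31, 57, 99, 126, 194, 201]

Pooled cuts: [5, 10, 12, 23, 31, 49, 57, 65, 84, 93, 99, 116, 126, 133, 145, 159, 166, 170, 180, 190, 194, 201]

Fragments:
  [0,5): 5 bp
  [5,10): 5 bp
  [10,12): 2 bp
  [12,23): 11 bp
  [23,31): 8 bp
  [31,49): 18 bp
  [49,57): 8 bp
  [57,65): 8 bp
  [65,84): 19 bp
  [84,93): 9 bp
  [93,99): 6 bp
  [99,116): 17 bp
  [116,126): 10 bp
  [126,133): 7 bp
  [133,145): 12 bp
  [145,159): 14 bp
  [159,166): 7 bp
  [166,170): 4 bp
  [170,180): 10 bp
  [180,190): 10 bp
  [190,194): 4 bp
  [194,201): 7 bp
  [201,214): 13 bp

[2,4,4,5,5,6,7,7,7,8,8,8,9,10,10,10,11,12,13,14,17,18,19]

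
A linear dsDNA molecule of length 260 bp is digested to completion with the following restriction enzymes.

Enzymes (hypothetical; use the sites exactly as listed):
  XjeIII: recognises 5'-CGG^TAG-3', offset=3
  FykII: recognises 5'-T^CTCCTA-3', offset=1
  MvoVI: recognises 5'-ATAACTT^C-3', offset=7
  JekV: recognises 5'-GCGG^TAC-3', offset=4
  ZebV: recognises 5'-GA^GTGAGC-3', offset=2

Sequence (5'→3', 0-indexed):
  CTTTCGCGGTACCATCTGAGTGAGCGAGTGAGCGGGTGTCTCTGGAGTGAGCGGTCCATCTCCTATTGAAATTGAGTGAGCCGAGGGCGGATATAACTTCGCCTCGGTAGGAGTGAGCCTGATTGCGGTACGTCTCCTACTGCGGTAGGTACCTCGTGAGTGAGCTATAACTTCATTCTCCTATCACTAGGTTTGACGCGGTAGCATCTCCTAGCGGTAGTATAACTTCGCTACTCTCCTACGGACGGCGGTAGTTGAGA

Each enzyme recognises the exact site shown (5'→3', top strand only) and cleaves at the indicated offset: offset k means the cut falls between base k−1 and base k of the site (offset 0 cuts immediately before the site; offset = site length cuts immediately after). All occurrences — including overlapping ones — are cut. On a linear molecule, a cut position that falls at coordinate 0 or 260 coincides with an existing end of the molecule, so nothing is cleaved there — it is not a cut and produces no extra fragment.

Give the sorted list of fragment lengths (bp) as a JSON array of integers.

[4,5,5,6,7,8,8,9,9,10,10,11,12,13,14,14,16,16,16,19,24,24]

Scan for sites:
  XjeIII CGGTAG/3: at [104, 142, 198, 214, 248] ⇒ [107, 145, 201, 217, 251]
  FykII TCTCCTA/1: at [58, 132, 176, 206, 234] ⇒ [59, 133, 177, 207, 235]
  MvoVI ATAACTTC/7: at [92, 166, 221] ⇒ [99, 173, 228]
  JekV GCGGTAC/4: at [5, 124] ⇒ [9, 128]
  ZebV GAGTGAGC/2: at [17, 25, 44, 73, 110, 157] ⇒ [19, 27, 46, 75, 112, 159]

All cut coordinates (distinct, sorted): [9, 19, 27, 46, 59, 75, 99, 107, 112, 128, 133, 145, 159, 173, 177, 201, 207, 217, 228, 235, 251]

Fragment lengths:
  [0,9): 9 bp
  [9,19): 10 bp
  [19,27): 8 bp
  [27,46): 19 bp
  [46,59): 13 bp
  [59,75): 16 bp
  [75,99): 24 bp
  [99,107): 8 bp
  [107,112): 5 bp
  [112,128): 16 bp
  [128,133): 5 bp
  [133,145): 12 bp
  [145,159): 14 bp
  [159,173): 14 bp
  [173,177): 4 bp
  [177,201): 24 bp
  [201,207): 6 bp
  [207,217): 10 bp
  [217,228): 11 bp
  [228,235): 7 bp
  [235,251): 16 bp
  [251,260): 9 bp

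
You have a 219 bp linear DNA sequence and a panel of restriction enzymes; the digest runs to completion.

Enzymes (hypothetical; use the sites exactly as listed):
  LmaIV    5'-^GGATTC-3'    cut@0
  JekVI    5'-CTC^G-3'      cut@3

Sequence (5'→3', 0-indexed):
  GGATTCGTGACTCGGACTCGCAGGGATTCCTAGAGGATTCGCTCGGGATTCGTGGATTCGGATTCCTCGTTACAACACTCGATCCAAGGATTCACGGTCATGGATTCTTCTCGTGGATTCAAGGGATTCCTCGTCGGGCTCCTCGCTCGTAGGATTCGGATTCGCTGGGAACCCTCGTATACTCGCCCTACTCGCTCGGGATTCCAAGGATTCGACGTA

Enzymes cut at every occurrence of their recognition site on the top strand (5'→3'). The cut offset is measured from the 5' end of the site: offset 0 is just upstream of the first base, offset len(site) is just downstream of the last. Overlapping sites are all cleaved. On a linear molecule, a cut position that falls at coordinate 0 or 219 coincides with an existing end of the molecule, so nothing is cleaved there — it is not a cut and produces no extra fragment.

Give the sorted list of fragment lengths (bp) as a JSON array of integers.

Scan for sites:
  LmaIV GGATTC/0: at [0, 23, 34, 45, 53, 59, 87, 101, 114, 123, 151, 157, 198, 207] ⇒ [23, 34, 45, 53, 59, 87, 101, 114, 123, 151, 157, 198, 207] (position 0 is a terminus of the linear molecule — no cut)
  JekVI CTCG/3: at [10, 16, 41, 65, 77, 109, 129, 141, 145, 173, 181, 190, 194] ⇒ [13, 19, 44, 68, 80, 112, 132, 144, 148, 176, 184, 193, 197]

All cut coordinates (distinct, sorted): [13, 19, 23, 34, 44, 45, 53, 59, 68, 80, 87, 101, 112, 114, 123, 132, 144, 148, 151, 157, 176, 184, 193, 197, 198, 207]

Fragment lengths:
  [0,13): 13 bp
  [13,19): 6 bp
  [19,23): 4 bp
  [23,34): 11 bp
  [34,44): 10 bp
  [44,45): 1 bp
  [45,53): 8 bp
  [53,59): 6 bp
  [59,68): 9 bp
  [68,80): 12 bp
  [80,87): 7 bp
  [87,101): 14 bp
  [101,112): 11 bp
  [112,114): 2 bp
  [114,123): 9 bp
  [123,132): 9 bp
  [132,144): 12 bp
  [144,148): 4 bp
  [148,151): 3 bp
  [151,157): 6 bp
  [157,176): 19 bp
  [176,184): 8 bp
  [184,193): 9 bp
  [193,197): 4 bp
  [197,198): 1 bp
  [198,207): 9 bp
  [207,219): 12 bp

[1,1,2,3,4,4,4,6,6,6,7,8,8,9,9,9,9,9,10,11,11,12,12,12,13,14,19]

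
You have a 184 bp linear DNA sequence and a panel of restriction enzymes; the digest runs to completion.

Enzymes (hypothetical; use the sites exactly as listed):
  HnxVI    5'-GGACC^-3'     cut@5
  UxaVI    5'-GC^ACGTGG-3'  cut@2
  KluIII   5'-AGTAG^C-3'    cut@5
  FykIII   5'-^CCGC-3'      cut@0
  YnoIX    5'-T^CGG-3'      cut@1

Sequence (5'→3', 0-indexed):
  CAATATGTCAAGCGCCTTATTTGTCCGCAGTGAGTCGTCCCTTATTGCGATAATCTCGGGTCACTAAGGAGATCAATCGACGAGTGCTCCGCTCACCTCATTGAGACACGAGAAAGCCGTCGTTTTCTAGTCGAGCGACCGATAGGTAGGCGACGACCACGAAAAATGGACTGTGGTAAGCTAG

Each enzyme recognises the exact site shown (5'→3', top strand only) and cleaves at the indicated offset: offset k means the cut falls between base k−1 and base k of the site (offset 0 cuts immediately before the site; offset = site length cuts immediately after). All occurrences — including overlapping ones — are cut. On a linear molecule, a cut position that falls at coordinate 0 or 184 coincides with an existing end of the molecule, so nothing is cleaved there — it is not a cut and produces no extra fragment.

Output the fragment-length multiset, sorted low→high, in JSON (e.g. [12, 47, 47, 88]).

Site scan:
  HnxVI (GGACC, off=5): no sites
  UxaVI (GCACGTGG, off=2): no sites
  KluIII (AGTAGC, off=5): no sites
  FykIII (CCGC, off=0): starts [24, 88] → cuts [24, 88]
  YnoIX (TCGG, off=1): starts [55] → cuts [56]

All cut coordinates (distinct, sorted): [24, 56, 88]

Fragment lengths:
  [0,24): 24 bp
  [24,56): 32 bp
  [56,88): 32 bp
  [88,184): 96 bp

[24,32,32,96]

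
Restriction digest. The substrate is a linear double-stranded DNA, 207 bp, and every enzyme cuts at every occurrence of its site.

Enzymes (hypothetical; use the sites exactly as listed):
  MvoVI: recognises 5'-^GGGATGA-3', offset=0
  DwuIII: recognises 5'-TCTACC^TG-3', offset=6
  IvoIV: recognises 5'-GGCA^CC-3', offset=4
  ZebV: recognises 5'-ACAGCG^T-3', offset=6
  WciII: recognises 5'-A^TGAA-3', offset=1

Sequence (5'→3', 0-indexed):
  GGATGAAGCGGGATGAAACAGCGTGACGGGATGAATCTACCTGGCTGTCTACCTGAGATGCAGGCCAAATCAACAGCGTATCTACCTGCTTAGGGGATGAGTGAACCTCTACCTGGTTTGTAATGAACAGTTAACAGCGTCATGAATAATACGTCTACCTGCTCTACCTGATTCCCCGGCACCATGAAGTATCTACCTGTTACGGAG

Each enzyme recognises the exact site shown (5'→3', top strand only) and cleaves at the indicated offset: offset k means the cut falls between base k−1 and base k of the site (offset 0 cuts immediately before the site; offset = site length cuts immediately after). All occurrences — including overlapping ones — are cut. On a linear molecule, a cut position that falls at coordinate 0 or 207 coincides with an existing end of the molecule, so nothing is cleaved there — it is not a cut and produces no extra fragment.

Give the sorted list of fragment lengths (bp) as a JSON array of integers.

[3,3,3,4,4,4,6,7,8,9,10,10,10,10,12,13,13,16,17,20,25]

Scan for sites:
  MvoVI GGGATGA/0: at [9, 27, 93] ⇒ [9, 27, 93]
  DwuIII TCTACCTG/6: at [35, 47, 80, 107, 153, 162, 191] ⇒ [41, 53, 86, 113, 159, 168, 197]
  IvoIV GGCACC/4: at [177] ⇒ [181]
  ZebV ACAGCGT/6: at [17, 72, 133] ⇒ [23, 78, 139]
  WciII ATGAA/1: at [2, 12, 30, 122, 141, 183] ⇒ [3, 13, 31, 123, 142, 184]

Pooled cuts: [3, 9, 13, 23, 27, 31, 41, 53, 78, 86, 93, 113, 123, 139, 142, 159, 168, 181, 184, 197]

Fragments:
  [0,3): 3 bp
  [3,9): 6 bp
  [9,13): 4 bp
  [13,23): 10 bp
  [23,27): 4 bp
  [27,31): 4 bp
  [31,41): 10 bp
  [41,53): 12 bp
  [53,78): 25 bp
  [78,86): 8 bp
  [86,93): 7 bp
  [93,113): 20 bp
  [113,123): 10 bp
  [123,139): 16 bp
  [139,142): 3 bp
  [142,159): 17 bp
  [159,168): 9 bp
  [168,181): 13 bp
  [181,184): 3 bp
  [184,197): 13 bp
  [197,207): 10 bp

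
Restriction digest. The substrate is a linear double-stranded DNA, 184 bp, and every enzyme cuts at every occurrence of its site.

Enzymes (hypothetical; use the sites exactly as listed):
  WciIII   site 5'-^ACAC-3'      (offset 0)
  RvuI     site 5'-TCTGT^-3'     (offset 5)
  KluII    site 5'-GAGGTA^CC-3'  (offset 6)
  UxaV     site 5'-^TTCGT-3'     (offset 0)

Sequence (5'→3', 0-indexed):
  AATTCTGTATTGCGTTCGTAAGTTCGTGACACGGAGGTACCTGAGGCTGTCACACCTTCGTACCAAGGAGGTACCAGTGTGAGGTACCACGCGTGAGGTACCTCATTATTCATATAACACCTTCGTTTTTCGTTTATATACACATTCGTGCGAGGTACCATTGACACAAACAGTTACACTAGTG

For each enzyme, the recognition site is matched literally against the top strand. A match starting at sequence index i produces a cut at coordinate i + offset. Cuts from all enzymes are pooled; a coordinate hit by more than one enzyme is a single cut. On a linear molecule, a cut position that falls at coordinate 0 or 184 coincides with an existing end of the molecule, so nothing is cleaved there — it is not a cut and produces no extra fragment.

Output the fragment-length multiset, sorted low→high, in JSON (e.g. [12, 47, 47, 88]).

Scan for sites:
  WciIII (ACAC, off=0): starts [28, 51, 116, 139, 163, 175] → cuts [28, 51, 116, 139, 163, 175]
  RvuI (TCTGT, off=5): starts [3] → cuts [8]
  KluII (GAGGTACC, off=6): starts [33, 67, 80, 94, 151] → cuts [39, 73, 86, 100, 157]
  UxaV (TTCGT, off=0): starts [14, 22, 56, 121, 128, 144] → cuts [14, 22, 56, 121, 128, 144]

Pooled cuts: [8, 14, 22, 28, 39, 51, 56, 73, 86, 100, 116, 121, 128, 139, 144, 157, 163, 175]

Fragments:
  [0,8): 8 bp
  [8,14): 6 bp
  [14,22): 8 bp
  [22,28): 6 bp
  [28,39): 11 bp
  [39,51): 12 bp
  [51,56): 5 bp
  [56,73): 17 bp
  [73,86): 13 bp
  [86,100): 14 bp
  [100,116): 16 bp
  [116,121): 5 bp
  [121,128): 7 bp
  [128,139): 11 bp
  [139,144): 5 bp
  [144,157): 13 bp
  [157,163): 6 bp
  [163,175): 12 bp
  [175,184): 9 bp

[5,5,5,6,6,6,7,8,8,9,11,11,12,12,13,13,14,16,17]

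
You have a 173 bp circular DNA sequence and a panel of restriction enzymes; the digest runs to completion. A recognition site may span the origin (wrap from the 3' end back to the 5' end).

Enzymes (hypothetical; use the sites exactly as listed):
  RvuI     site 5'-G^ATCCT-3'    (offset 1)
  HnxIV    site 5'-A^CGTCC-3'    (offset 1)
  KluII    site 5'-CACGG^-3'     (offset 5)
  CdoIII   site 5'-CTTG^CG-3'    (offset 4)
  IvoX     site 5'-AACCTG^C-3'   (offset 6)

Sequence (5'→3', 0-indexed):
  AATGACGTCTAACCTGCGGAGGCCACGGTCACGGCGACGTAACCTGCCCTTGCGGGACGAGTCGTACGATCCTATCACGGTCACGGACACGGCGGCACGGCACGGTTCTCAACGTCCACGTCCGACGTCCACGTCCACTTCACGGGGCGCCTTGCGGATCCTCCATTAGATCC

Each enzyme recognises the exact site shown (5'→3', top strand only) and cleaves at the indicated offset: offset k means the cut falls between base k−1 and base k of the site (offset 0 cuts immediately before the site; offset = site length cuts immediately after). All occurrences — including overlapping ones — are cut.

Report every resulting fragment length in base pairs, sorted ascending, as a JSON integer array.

[3,5,6,6,6,6,6,6,7,7,8,9,12,12,12,14,16,32]

Site scan:
  RvuI (GATCCT, off=1): starts [67, 156] → cuts [68, 157]
  HnxIV (ACGTCC, off=1): starts [111, 117, 124, 130] → cuts [112, 118, 125, 131]
  KluII (CACGG, off=5): starts [23, 29, 75, 81, 87, 95, 100, 140] → cuts [28, 34, 80, 86, 92, 100, 105, 145]
  CdoIII (CTTGCG, off=4): starts [48, 150] → cuts [52, 154]
  IvoX (AACCTGC, off=6): starts [10, 40] → cuts [16, 46]

Pooled cuts: [16, 28, 34, 46, 52, 68, 80, 86, 92, 100, 105, 112, 118, 125, 131, 145, 154, 157]

Fragment lengths:
  16→28: 12 bp
  28→34: 6 bp
  34→46: 12 bp
  46→52: 6 bp
  52→68: 16 bp
  68→80: 12 bp
  80→86: 6 bp
  86→92: 6 bp
  92→100: 8 bp
  100→105: 5 bp
  105→112: 7 bp
  112→118: 6 bp
  118→125: 7 bp
  125→131: 6 bp
  131→145: 14 bp
  145→154: 9 bp
  154→157: 3 bp
  157→16 (wrap): 173-157+16 = 32 bp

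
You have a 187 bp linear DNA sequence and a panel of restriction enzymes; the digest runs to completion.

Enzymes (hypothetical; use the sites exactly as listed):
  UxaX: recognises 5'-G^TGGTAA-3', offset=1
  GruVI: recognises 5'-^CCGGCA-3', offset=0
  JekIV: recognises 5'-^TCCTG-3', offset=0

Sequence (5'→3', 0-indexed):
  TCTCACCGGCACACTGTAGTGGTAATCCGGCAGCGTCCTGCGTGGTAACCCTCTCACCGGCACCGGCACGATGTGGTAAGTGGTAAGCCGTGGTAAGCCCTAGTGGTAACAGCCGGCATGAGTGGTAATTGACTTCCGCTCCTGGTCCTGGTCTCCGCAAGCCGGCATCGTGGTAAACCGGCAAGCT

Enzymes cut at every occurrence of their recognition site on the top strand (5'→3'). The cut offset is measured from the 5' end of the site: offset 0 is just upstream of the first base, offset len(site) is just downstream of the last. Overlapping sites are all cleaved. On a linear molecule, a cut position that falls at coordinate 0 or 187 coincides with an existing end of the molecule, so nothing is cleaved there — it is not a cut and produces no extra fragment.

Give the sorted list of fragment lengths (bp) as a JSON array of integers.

[5,6,6,7,7,7,7,9,9,9,10,10,10,11,13,14,14,16,17]

Per-enzyme occurrences:
  UxaX (GTGGTAA, off=1): starts [18, 41, 72, 79, 89, 102, 121, 169] → cuts [19, 42, 73, 80, 90, 103, 122, 170]
  GruVI (CCGGCA, off=0): starts [5, 26, 56, 62, 112, 161, 177] → cuts [5, 26, 56, 62, 112, 161, 177]
  JekIV (TCCTG, off=0): starts [35, 139, 145] → cuts [35, 139, 145]

Pooled cuts: [5, 19, 26, 35, 42, 56, 62, 73, 80, 90, 103, 112, 122, 139, 145, 161, 170, 177]

Fragment lengths:
  [0,5): 5 bp
  [5,19): 14 bp
  [19,26): 7 bp
  [26,35): 9 bp
  [35,42): 7 bp
  [42,56): 14 bp
  [56,62): 6 bp
  [62,73): 11 bp
  [73,80): 7 bp
  [80,90): 10 bp
  [90,103): 13 bp
  [103,112): 9 bp
  [112,122): 10 bp
  [122,139): 17 bp
  [139,145): 6 bp
  [145,161): 16 bp
  [161,170): 9 bp
  [170,177): 7 bp
  [177,187): 10 bp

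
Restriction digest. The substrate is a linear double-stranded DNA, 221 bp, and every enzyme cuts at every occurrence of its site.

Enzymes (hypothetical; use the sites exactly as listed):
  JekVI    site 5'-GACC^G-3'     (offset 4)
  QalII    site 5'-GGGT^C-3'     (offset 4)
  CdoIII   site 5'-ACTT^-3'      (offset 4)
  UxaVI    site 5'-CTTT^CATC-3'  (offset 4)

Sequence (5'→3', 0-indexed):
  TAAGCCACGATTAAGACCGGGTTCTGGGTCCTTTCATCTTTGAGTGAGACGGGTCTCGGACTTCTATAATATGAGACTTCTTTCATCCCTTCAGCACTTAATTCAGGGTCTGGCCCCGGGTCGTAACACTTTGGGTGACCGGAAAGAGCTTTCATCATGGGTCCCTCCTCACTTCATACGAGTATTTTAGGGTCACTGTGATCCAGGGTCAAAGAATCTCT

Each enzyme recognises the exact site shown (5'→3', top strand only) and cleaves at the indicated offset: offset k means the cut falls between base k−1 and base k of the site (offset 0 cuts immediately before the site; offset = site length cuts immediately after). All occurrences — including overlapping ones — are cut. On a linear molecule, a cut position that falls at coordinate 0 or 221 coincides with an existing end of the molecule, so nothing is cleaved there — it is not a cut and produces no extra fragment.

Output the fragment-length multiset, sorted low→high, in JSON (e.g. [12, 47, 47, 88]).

Scan for sites:
  JekVI GACCG/4: at [14, 136] ⇒ [18, 140]
  QalII GGGTC/4: at [25, 50, 105, 117, 158, 189, 205] ⇒ [29, 54, 109, 121, 162, 193, 209]
  CdoIII ACTT/4: at [59, 75, 95, 127, 170] ⇒ [63, 79, 99, 131, 174]
  UxaVI CTTTCATC/4: at [30, 79, 148] ⇒ [34, 83, 152]

All cut coordinates (distinct, sorted): [18, 29, 34, 54, 63, 79, 83, 99, 109, 121, 131, 140, 152, 162, 174, 193, 209]

Fragments:
  [0,18): 18 bp
  [18,29): 11 bp
  [29,34): 5 bp
  [34,54): 20 bp
  [54,63): 9 bp
  [63,79): 16 bp
  [79,83): 4 bp
  [83,99): 16 bp
  [99,109): 10 bp
  [109,121): 12 bp
  [121,131): 10 bp
  [131,140): 9 bp
  [140,152): 12 bp
  [152,162): 10 bp
  [162,174): 12 bp
  [174,193): 19 bp
  [193,209): 16 bp
  [209,221): 12 bp

[4,5,9,9,10,10,10,11,12,12,12,12,16,16,16,18,19,20]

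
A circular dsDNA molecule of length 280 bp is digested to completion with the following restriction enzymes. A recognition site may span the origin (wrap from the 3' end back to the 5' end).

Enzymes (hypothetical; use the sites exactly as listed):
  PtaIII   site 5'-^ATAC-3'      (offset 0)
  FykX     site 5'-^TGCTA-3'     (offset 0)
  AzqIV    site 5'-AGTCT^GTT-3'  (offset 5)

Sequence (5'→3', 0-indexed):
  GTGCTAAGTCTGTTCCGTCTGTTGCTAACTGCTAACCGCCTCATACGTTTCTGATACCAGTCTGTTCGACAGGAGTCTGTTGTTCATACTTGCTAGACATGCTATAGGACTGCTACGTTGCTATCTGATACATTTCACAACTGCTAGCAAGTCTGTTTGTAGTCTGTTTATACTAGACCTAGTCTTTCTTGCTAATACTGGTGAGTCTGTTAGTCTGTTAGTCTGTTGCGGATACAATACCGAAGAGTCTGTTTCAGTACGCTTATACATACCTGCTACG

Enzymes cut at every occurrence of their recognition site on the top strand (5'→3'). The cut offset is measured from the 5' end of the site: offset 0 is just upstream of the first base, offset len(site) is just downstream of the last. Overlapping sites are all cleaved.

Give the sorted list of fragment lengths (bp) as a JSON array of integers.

Site scan:
  PtaIII (ATAC, off=0): starts [42, 53, 85, 127, 169, 194, 231, 236, 264, 268] → cuts [42, 53, 85, 127, 169, 194, 231, 236, 264, 268]
  FykX (TGCTA, off=0): starts [1, 22, 29, 90, 99, 110, 118, 141, 189, 273] → cuts [1, 22, 29, 90, 99, 110, 118, 141, 189, 273]
  AzqIV (AGTCTGTT, off=5): starts [6, 58, 73, 149, 160, 203, 211, 219, 245] → cuts [11, 63, 78, 154, 165, 208, 216, 224, 250]

Pooled cuts: [1, 11, 22, 29, 42, 53, 63, 78, 85, 90, 99, 110, 118, 127, 141, 154, 165, 169, 189, 194, 208, 216, 224, 231, 236, 250, 264, 268, 273]

Fragments:
  1→11: 10 bp
  11→22: 11 bp
  22→29: 7 bp
  29→42: 13 bp
  42→53: 11 bp
  53→63: 10 bp
  63→78: 15 bp
  78→85: 7 bp
  85→90: 5 bp
  90→99: 9 bp
  99→110: 11 bp
  110→118: 8 bp
  118→127: 9 bp
  127→141: 14 bp
  141→154: 13 bp
  154→165: 11 bp
  165→169: 4 bp
  169→189: 20 bp
  189→194: 5 bp
  194→208: 14 bp
  208→216: 8 bp
  216→224: 8 bp
  224→231: 7 bp
  231→236: 5 bp
  236→250: 14 bp
  250→264: 14 bp
  264→268: 4 bp
  268→273: 5 bp
  273→1 (wrap): 280-273+1 = 8 bp

[4,4,5,5,5,5,7,7,7,8,8,8,8,9,9,10,10,11,11,11,11,13,13,14,14,14,14,15,20]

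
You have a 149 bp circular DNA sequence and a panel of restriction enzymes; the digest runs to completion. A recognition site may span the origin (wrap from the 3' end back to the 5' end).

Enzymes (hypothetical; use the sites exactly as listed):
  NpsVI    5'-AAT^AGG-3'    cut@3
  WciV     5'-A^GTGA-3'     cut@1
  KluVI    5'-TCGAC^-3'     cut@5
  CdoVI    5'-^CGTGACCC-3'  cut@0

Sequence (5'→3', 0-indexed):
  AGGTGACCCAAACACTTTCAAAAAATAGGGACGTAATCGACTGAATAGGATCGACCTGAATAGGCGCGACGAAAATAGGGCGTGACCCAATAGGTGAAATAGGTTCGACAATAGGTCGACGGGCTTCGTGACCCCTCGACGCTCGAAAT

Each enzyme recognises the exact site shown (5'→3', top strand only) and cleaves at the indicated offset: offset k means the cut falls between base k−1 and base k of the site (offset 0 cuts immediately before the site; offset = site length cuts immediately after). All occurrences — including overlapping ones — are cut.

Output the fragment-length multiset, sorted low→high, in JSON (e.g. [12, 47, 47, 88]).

[3,4,5,6,6,8,9,9,9,9,11,14,15,15,26]

Site scan:
  NpsVI AATAGG/3: at [23, 43, 58, 73, 88, 97, 109, 146] ⇒ [0, 26, 46, 61, 76, 91, 100, 112]
  WciV (AGTGA, off=1): no sites
  KluVI TCGAC/5: at [36, 50, 104, 115, 135] ⇒ [41, 55, 109, 120, 140]
  CdoVI CGTGACCC/0: at [80, 126] ⇒ [80, 126]

All cut coordinates (distinct, sorted): [0, 26, 41, 46, 55, 61, 76, 80, 91, 100, 109, 112, 120, 126, 140]

Fragment lengths:
  0→26: 26 bp
  26→41: 15 bp
  41→46: 5 bp
  46→55: 9 bp
  55→61: 6 bp
  61→76: 15 bp
  76→80: 4 bp
  80→91: 11 bp
  91→100: 9 bp
  100→109: 9 bp
  109→112: 3 bp
  112→120: 8 bp
  120→126: 6 bp
  126→140: 14 bp
  140→0 (wrap): 149-140+0 = 9 bp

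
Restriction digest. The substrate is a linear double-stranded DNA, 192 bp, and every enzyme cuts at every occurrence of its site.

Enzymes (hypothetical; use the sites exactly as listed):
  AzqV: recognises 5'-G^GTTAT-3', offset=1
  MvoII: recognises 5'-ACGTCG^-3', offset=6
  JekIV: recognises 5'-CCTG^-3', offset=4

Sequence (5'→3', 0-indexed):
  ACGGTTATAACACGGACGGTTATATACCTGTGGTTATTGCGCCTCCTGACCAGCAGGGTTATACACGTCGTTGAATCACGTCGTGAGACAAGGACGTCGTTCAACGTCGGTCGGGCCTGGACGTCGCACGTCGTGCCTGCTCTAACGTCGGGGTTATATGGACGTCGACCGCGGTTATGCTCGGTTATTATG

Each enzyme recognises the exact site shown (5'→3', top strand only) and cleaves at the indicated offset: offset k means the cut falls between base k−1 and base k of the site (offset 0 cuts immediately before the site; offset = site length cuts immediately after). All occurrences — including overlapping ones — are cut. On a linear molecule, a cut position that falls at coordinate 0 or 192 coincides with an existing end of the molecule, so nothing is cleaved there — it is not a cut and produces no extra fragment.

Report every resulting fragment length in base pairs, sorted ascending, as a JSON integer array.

Site scan:
  AzqV GGTTAT/1: at [2, 17, 31, 56, 151, 172, 182] ⇒ [3, 18, 32, 57, 152, 173, 183]
  MvoII ACGTCG/6: at [64, 77, 93, 103, 120, 127, 144, 161] ⇒ [70, 83, 99, 109, 126, 133, 150, 167]
  JekIV CCTG/4: at [26, 44, 115, 135] ⇒ [30, 48, 119, 139]

Pooled cuts: [3, 18, 30, 32, 48, 57, 70, 83, 99, 109, 119, 126, 133, 139, 150, 152, 167, 173, 183]

Fragments:
  [0,3): 3 bp
  [3,18): 15 bp
  [18,30): 12 bp
  [30,32): 2 bp
  [32,48): 16 bp
  [48,57): 9 bp
  [57,70): 13 bp
  [70,83): 13 bp
  [83,99): 16 bp
  [99,109): 10 bp
  [109,119): 10 bp
  [119,126): 7 bp
  [126,133): 7 bp
  [133,139): 6 bp
  [139,150): 11 bp
  [150,152): 2 bp
  [152,167): 15 bp
  [167,173): 6 bp
  [173,183): 10 bp
  [183,192): 9 bp

[2,2,3,6,6,7,7,9,9,10,10,10,11,12,13,13,15,15,16,16]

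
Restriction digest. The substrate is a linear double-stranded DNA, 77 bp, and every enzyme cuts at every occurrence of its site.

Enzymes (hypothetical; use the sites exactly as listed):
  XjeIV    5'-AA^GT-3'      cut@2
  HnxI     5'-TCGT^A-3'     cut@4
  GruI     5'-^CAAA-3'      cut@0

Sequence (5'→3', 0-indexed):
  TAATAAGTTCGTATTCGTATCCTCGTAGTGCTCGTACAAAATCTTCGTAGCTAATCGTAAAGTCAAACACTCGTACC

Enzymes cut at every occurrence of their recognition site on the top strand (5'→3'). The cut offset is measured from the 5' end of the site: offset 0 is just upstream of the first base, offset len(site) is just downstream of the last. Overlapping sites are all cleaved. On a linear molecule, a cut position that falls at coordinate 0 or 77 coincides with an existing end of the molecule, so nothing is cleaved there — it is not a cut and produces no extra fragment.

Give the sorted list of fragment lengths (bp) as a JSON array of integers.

Scan for sites:
  XjeIV (AAGT, off=2): starts [4, 59] → cuts [6, 61]
  HnxI (TCGTA, off=4): starts [8, 14, 22, 31, 44, 54, 70] → cuts [12, 18, 26, 35, 48, 58, 74]
  GruI (CAAA, off=0): starts [36, 63] → cuts [36, 63]

Pooled cuts: [6, 12, 18, 26, 35, 36, 48, 58, 61, 63, 74]

Fragments:
  [0,6): 6 bp
  [6,12): 6 bp
  [12,18): 6 bp
  [18,26): 8 bp
  [26,35): 9 bp
  [35,36): 1 bp
  [36,48): 12 bp
  [48,58): 10 bp
  [58,61): 3 bp
  [61,63): 2 bp
  [63,74): 11 bp
  [74,77): 3 bp

[1,2,3,3,6,6,6,8,9,10,11,12]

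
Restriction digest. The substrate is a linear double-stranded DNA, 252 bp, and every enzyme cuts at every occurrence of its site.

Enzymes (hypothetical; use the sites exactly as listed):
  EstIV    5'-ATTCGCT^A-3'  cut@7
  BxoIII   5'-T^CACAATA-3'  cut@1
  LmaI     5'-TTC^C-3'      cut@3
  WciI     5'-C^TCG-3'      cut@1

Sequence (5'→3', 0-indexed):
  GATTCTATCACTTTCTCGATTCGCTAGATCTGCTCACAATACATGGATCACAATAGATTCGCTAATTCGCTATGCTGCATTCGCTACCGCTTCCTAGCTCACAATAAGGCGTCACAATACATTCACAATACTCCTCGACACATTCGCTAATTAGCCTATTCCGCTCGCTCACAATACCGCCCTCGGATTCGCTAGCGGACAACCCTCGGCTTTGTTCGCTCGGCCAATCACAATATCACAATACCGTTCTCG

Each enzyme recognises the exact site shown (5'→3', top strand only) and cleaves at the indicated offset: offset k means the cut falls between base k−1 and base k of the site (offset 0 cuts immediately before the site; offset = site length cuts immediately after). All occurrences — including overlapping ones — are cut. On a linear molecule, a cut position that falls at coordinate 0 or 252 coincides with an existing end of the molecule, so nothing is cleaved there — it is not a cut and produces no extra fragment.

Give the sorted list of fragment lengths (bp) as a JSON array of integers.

Per-enzyme occurrences:
  EstIV (ATTCGCTA, off=7): starts [18, 56, 64, 78, 141, 186] → cuts [25, 63, 71, 85, 148, 193]
  BxoIII (TCACAATA, off=1): starts [33, 47, 98, 111, 122, 168, 227, 235] → cuts [34, 48, 99, 112, 123, 169, 228, 236]
  LmaI (TTCC, off=3): starts [90, 158] → cuts [93, 161]
  WciI (CTCG, off=1): starts [14, 133, 163, 181, 204, 218, 248] → cuts [15, 134, 164, 182, 205, 219, 249]

Pooled cuts: [15, 25, 34, 48, 63, 71, 85, 93, 99, 112, 123, 134, 148, 161, 164, 169, 182, 193, 205, 219, 228, 236, 249]

Fragments:
  [0,15): 15 bp
  [15,25): 10 bp
  [25,34): 9 bp
  [34,48): 14 bp
  [48,63): 15 bp
  [63,71): 8 bp
  [71,85): 14 bp
  [85,93): 8 bp
  [93,99): 6 bp
  [99,112): 13 bp
  [112,123): 11 bp
  [123,134): 11 bp
  [134,148): 14 bp
  [148,161): 13 bp
  [161,164): 3 bp
  [164,169): 5 bp
  [169,182): 13 bp
  [182,193): 11 bp
  [193,205): 12 bp
  [205,219): 14 bp
  [219,228): 9 bp
  [228,236): 8 bp
  [236,249): 13 bp
  [249,252): 3 bp

[3,3,5,6,8,8,8,9,9,10,11,11,11,12,13,13,13,13,14,14,14,14,15,15]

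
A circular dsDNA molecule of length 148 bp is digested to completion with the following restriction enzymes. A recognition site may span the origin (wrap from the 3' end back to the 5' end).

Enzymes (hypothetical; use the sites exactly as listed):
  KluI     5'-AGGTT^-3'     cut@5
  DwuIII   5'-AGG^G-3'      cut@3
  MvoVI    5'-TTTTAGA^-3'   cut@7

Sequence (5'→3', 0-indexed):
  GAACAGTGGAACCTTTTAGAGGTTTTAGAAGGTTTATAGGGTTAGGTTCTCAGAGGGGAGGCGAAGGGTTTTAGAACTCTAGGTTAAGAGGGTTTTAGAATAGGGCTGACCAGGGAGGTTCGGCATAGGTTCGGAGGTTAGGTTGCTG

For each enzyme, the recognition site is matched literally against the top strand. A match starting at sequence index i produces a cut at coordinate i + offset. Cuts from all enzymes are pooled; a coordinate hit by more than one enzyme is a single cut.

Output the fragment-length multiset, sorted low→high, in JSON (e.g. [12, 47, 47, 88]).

Site scan:
  KluI AGGTT/5: at [19, 29, 43, 80, 115, 126, 134, 139] ⇒ [24, 34, 48, 85, 120, 131, 139, 144]
  DwuIII AGGG/3: at [37, 53, 64, 88, 101, 111] ⇒ [40, 56, 67, 91, 104, 114]
  MvoVI TTTTAGA/7: at [13, 22, 68, 92] ⇒ [20, 29, 75, 99]

Pooled cuts: [20, 24, 29, 34, 40, 48, 56, 67, 75, 85, 91, 99, 104, 114, 120, 131, 139, 144]

Fragments:
  20→24: 4 bp
  24→29: 5 bp
  29→34: 5 bp
  34→40: 6 bp
  40→48: 8 bp
  48→56: 8 bp
  56→67: 11 bp
  67→75: 8 bp
  75→85: 10 bp
  85→91: 6 bp
  91→99: 8 bp
  99→104: 5 bp
  104→114: 10 bp
  114→120: 6 bp
  120→131: 11 bp
  131→139: 8 bp
  139→144: 5 bp
  144→20 (wrap): 148-144+20 = 24 bp

[4,5,5,5,5,6,6,6,8,8,8,8,8,10,10,11,11,24]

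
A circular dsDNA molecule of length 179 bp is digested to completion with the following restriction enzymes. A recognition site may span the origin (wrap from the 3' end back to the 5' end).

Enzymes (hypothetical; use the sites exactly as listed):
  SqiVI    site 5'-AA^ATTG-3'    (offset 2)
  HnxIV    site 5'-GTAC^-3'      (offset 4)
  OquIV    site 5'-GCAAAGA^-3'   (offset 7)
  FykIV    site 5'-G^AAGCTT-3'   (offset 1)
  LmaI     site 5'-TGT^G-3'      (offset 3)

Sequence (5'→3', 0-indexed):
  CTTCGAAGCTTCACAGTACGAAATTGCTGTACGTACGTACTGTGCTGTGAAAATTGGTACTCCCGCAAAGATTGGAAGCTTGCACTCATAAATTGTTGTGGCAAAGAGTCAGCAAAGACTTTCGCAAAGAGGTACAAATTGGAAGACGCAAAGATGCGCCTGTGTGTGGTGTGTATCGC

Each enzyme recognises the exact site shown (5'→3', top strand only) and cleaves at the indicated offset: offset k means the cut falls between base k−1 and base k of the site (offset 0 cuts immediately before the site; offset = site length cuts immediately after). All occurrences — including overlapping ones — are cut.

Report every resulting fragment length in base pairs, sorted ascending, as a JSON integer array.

Scan for sites:
  SqiVI AAATTG/2: at [20, 50, 89, 135] ⇒ [22, 52, 91, 137]
  HnxIV GTAC/4: at [15, 28, 32, 36, 56, 131] ⇒ [19, 32, 36, 40, 60, 135]
  OquIV GCAAAGA/7: at [64, 100, 111, 123, 147] ⇒ [71, 107, 118, 130, 154]
  FykIV GAAGCTT/1: at [4, 74] ⇒ [5, 75]
  LmaI TGTG/3: at [40, 45, 96, 160, 162, 164, 169] ⇒ [43, 48, 99, 163, 165, 167, 172]

All cut coordinates (distinct, sorted): [5, 19, 22, 32, 36, 40, 43, 48, 52, 60, 71, 75, 91, 99, 107, 118, 130, 135, 137, 154, 163, 165, 167, 172]

Fragments:
  5→19: 14 bp
  19→22: 3 bp
  22→32: 10 bp
  32→36: 4 bp
  36→40: 4 bp
  40→43: 3 bp
  43→48: 5 bp
  48→52: 4 bp
  52→60: 8 bp
  60→71: 11 bp
  71→75: 4 bp
  75→91: 16 bp
  91→99: 8 bp
  99→107: 8 bp
  107→118: 11 bp
  118→130: 12 bp
  130→135: 5 bp
  135→137: 2 bp
  137→154: 17 bp
  154→163: 9 bp
  163→165: 2 bp
  165→167: 2 bp
  167→172: 5 bp
  172→5 (wrap): 179-172+5 = 12 bp

[2,2,2,3,3,4,4,4,4,5,5,5,8,8,8,9,10,11,11,12,12,14,16,17]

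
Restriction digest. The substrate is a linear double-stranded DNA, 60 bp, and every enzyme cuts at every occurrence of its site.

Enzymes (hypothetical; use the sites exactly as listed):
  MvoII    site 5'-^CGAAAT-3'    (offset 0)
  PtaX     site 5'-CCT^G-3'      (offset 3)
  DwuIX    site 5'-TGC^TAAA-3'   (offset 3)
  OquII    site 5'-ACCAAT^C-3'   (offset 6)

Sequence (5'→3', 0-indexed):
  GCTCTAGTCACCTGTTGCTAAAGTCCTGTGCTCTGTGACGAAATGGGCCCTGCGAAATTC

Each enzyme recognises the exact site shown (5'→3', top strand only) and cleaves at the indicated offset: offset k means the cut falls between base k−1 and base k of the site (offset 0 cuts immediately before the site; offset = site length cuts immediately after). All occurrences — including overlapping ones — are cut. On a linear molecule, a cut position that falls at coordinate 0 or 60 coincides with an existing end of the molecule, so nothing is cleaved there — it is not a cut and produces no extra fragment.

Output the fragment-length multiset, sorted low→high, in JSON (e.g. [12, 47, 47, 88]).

Scan for sites:
  MvoII CGAAAT/0: at [38, 52] ⇒ [38, 52]
  PtaX CCTG/3: at [10, 24, 48] ⇒ [13, 27, 51]
  DwuIX TGCTAAA/3: at [15] ⇒ [18]
  OquII (ACCAATC, off=6): no sites

Pooled cuts: [13, 18, 27, 38, 51, 52]

Fragments:
  [0,13): 13 bp
  [13,18): 5 bp
  [18,27): 9 bp
  [27,38): 11 bp
  [38,51): 13 bp
  [51,52): 1 bp
  [52,60): 8 bp

[1,5,8,9,11,13,13]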